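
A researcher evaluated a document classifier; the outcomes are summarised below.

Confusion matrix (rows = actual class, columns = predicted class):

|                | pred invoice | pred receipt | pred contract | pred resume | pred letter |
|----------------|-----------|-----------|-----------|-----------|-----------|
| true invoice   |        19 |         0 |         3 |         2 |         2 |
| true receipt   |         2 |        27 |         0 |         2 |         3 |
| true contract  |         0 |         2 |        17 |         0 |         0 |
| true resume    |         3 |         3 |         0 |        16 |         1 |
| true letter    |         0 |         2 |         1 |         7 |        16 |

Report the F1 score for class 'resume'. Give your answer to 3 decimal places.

0.640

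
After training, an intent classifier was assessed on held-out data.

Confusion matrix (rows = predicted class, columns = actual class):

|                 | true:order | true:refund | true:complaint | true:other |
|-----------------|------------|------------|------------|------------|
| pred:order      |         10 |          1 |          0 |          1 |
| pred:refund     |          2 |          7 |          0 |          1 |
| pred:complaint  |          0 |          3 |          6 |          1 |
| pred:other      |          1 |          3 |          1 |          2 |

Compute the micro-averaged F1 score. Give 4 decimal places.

Micro-averaging pools counts across classes: ΣTP=25, ΣFP=14, ΣFN=14.
Micro-F1 score = 2·TP/(2·TP+FP+FN) on pooled counts = 0.6410 (equals overall accuracy in single-label multiclass).

0.6410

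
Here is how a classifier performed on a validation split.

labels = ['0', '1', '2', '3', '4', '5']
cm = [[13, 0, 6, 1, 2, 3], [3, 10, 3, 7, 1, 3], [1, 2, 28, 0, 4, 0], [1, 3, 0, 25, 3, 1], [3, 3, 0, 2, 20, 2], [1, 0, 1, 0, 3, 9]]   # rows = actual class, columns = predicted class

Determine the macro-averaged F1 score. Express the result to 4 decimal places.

0.6162

Per-class F1 score (2·TP/(2·TP+FP+FN)):
  0: TP=13, FP=3+1+1+3+1=9, FN=0+6+1+2+3=12 → 26/47 = 0.55319
  1: TP=10, FP=0+2+3+3+0=8, FN=3+3+7+1+3=17 → 20/45 = 0.44444
  2: TP=28, FP=6+3+0+0+1=10, FN=1+2+0+4+0=7 → 56/73 = 0.76712
  3: TP=25, FP=1+7+0+2+0=10, FN=1+3+0+3+1=8 → 50/68 = 0.73529
  4: TP=20, FP=2+1+4+3+3=13, FN=3+3+0+2+2=10 → 40/63 = 0.63492
  5: TP=9, FP=3+3+0+1+2=9, FN=1+0+1+0+3=5 → 18/32 = 0.56250
Macro-F1 score = mean = (0.55319 + 0.44444 + 0.76712 + 0.73529 + 0.63492 + 0.56250) / 6 = 0.6162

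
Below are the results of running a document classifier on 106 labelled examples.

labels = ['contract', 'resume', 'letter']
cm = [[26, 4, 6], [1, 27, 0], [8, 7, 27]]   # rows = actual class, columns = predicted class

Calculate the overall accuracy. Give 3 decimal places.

Accuracy = trace / total = (26+27+27=80) / 106 = 80/106 = 0.755

0.755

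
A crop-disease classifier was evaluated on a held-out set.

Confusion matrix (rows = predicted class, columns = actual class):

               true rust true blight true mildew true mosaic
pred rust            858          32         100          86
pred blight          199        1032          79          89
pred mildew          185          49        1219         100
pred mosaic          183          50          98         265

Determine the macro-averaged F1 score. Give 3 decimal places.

0.689

Per-class F1 score (2·TP/(2·TP+FP+FN)):
  rust: TP=858, FP=32+100+86=218, FN=199+185+183=567 → 1716/2501 = 0.6861
  blight: TP=1032, FP=199+79+89=367, FN=32+49+50=131 → 2064/2562 = 0.8056
  mildew: TP=1219, FP=185+49+100=334, FN=100+79+98=277 → 2438/3049 = 0.7996
  mosaic: TP=265, FP=183+50+98=331, FN=86+89+100=275 → 530/1136 = 0.4665
Macro-F1 score = mean = (0.6861 + 0.8056 + 0.7996 + 0.4665) / 4 = 0.689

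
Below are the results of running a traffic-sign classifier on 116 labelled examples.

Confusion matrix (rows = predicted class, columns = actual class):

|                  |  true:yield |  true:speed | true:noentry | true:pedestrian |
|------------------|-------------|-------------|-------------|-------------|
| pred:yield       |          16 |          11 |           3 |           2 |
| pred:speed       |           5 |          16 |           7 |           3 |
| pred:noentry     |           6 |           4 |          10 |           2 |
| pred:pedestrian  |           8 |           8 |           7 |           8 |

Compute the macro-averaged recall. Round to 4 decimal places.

Per-class recall (TP/(TP+FN)):
  yield: TP=16, FN=5+6+8=19 → 16/35 = 0.45714
  speed: TP=16, FN=11+4+8=23 → 16/39 = 0.41026
  noentry: TP=10, FN=3+7+7=17 → 10/27 = 0.37037
  pedestrian: TP=8, FN=2+3+2=7 → 8/15 = 0.53333
Macro-recall = mean = (0.45714 + 0.41026 + 0.37037 + 0.53333) / 4 = 0.4428

0.4428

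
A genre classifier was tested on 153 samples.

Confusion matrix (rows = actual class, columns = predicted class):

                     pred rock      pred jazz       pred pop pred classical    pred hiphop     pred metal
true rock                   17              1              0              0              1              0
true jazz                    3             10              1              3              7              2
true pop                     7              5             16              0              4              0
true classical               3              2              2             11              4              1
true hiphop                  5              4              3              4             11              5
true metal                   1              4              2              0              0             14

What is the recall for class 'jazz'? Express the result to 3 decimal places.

0.385

Take TP from the diagonal, FP from the rest of the 'jazz' prediction marginal, FN from the rest of the 'jazz' actual marginal.
recall = TP/(TP+FN).
jazz: TP=10, FN=3+1+3+7+2=16 → 10/26 = 0.3846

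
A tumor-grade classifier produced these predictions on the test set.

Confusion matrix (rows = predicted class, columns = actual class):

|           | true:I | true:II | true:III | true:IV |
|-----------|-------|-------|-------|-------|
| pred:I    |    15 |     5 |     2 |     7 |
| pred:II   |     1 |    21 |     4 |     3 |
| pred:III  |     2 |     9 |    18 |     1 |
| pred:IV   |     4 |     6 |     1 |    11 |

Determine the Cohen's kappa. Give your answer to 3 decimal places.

0.452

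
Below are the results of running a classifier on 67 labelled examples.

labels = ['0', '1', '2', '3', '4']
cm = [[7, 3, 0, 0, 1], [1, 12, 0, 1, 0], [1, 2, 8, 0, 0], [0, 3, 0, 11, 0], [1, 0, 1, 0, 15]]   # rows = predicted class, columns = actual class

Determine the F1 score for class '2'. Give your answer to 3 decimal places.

0.800

Treat '2' as positive and all other classes as negative.
F1 score = 2·TP/(2·TP+FP+FN).
2: TP=8, FP=1+2+0+0=3, FN=0+0+0+1=1 → 16/20 = 0.8000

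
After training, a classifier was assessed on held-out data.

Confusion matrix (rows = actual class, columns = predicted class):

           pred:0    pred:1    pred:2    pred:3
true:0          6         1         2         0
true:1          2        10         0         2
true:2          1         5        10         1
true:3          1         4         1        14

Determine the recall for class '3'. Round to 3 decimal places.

Treat '3' as positive and all other classes as negative.
recall = TP/(TP+FN).
3: TP=14, FN=1+4+1=6 → 14/20 = 0.7000

0.700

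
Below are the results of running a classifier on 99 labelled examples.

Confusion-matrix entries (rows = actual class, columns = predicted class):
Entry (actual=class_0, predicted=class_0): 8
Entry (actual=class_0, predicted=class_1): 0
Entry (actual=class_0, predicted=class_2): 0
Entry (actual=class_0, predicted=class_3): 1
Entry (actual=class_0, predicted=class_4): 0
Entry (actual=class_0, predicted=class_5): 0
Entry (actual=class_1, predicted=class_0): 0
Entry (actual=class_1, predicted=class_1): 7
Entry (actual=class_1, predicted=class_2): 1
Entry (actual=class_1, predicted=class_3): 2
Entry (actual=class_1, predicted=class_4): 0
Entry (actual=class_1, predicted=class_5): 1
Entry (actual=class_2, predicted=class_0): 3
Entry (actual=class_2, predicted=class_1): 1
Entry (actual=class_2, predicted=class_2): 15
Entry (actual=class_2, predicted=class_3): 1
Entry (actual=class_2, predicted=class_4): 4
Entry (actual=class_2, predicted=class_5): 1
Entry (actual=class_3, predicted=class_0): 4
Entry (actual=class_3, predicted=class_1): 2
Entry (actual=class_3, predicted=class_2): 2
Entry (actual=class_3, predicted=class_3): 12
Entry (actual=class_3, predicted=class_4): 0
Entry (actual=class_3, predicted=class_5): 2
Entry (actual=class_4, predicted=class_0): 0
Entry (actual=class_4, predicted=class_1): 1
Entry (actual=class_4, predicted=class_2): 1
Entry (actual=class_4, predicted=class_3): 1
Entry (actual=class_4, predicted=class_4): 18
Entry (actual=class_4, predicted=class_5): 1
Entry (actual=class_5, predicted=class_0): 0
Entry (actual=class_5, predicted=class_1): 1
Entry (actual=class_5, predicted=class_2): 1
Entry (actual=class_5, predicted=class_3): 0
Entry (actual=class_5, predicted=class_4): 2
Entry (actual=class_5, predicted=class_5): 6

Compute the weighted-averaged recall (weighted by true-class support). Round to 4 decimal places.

Per-class recall (TP/(TP+FN)):
  class_0: TP=8, FN=0+0+1+0+0=1 → 8/9 = 0.88889
  class_1: TP=7, FN=0+1+2+0+1=4 → 7/11 = 0.63636
  class_2: TP=15, FN=3+1+1+4+1=10 → 15/25 = 0.60000
  class_3: TP=12, FN=4+2+2+0+2=10 → 12/22 = 0.54545
  class_4: TP=18, FN=0+1+1+1+1=4 → 18/22 = 0.81818
  class_5: TP=6, FN=0+1+1+0+2=4 → 6/10 = 0.60000
Weighted-recall = Σ (supportᵢ/N)·recallᵢ with N=99: (9/99)·0.88889 + (11/99)·0.63636 + (25/99)·0.60000 + (22/99)·0.54545 + (22/99)·0.81818 + (10/99)·0.60000 = 0.6667

0.6667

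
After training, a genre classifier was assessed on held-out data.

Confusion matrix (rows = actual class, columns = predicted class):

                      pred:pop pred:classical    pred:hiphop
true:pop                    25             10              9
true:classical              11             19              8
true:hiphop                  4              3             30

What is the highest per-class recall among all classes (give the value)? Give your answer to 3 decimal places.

0.811

Per-class recall (TP/(TP+FN)):
  pop: TP=25, FN=10+9=19 → 25/44 = 0.5682
  classical: TP=19, FN=11+8=19 → 19/38 = 0.5000
  hiphop: TP=30, FN=4+3=7 → 30/37 = 0.8108
Highest is class 'hiphop' with recall = 0.811.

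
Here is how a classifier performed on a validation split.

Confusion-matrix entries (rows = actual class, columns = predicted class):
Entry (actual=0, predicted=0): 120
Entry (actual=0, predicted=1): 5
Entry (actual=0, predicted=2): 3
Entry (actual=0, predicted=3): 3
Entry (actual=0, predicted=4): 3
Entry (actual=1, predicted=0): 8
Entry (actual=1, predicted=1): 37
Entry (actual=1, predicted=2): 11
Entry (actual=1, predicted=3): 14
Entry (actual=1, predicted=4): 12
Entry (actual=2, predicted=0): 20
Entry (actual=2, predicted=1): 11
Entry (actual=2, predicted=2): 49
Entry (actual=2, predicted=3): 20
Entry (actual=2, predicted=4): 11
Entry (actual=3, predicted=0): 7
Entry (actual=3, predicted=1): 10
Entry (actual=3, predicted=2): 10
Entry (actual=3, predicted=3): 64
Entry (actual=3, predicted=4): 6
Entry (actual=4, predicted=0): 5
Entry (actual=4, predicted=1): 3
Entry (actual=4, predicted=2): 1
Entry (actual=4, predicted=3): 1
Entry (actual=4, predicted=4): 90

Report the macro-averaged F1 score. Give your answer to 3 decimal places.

Per-class F1 score (2·TP/(2·TP+FP+FN)):
  0: TP=120, FP=8+20+7+5=40, FN=5+3+3+3=14 → 240/294 = 0.8163
  1: TP=37, FP=5+11+10+3=29, FN=8+11+14+12=45 → 74/148 = 0.5000
  2: TP=49, FP=3+11+10+1=25, FN=20+11+20+11=62 → 98/185 = 0.5297
  3: TP=64, FP=3+14+20+1=38, FN=7+10+10+6=33 → 128/199 = 0.6432
  4: TP=90, FP=3+12+11+6=32, FN=5+3+1+1=10 → 180/222 = 0.8108
Macro-F1 score = mean = (0.8163 + 0.5000 + 0.5297 + 0.6432 + 0.8108) / 5 = 0.660

0.660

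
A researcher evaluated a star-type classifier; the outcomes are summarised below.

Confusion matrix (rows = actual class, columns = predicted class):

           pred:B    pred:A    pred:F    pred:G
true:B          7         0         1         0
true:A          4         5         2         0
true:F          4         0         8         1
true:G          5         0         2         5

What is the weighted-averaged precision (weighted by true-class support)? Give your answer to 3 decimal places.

0.723

Per-class precision (TP/(TP+FP)):
  B: TP=7, FP=4+4+5=13 → 7/20 = 0.3500
  A: TP=5, FP=0+0+0=0 → 5/5 = 1.0000
  F: TP=8, FP=1+2+2=5 → 8/13 = 0.6154
  G: TP=5, FP=0+0+1=1 → 5/6 = 0.8333
Weighted-precision = Σ (supportᵢ/N)·precisionᵢ with N=44: (8/44)·0.3500 + (11/44)·1.0000 + (13/44)·0.6154 + (12/44)·0.8333 = 0.723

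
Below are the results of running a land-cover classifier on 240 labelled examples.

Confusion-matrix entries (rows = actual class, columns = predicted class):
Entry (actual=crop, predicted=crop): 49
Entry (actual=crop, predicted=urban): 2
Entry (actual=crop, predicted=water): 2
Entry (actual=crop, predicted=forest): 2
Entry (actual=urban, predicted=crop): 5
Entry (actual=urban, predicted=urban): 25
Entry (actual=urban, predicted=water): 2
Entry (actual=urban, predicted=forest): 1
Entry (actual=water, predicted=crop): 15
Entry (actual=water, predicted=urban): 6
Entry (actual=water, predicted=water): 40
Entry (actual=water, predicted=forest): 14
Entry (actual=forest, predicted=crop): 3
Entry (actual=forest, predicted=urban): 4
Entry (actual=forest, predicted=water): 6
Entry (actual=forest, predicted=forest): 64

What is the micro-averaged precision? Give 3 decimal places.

Micro-averaging pools counts across classes: ΣTP=178, ΣFP=62, ΣFN=62.
Micro-precision = TP/(TP+FP) on pooled counts = 0.742 (equals overall accuracy in single-label multiclass).

0.742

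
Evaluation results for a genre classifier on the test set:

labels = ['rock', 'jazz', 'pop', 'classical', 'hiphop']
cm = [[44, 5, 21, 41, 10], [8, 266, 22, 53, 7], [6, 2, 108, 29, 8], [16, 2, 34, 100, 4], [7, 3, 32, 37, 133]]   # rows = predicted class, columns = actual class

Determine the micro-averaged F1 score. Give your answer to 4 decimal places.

Micro-averaging pools counts across classes: ΣTP=651, ΣFP=347, ΣFN=347.
Micro-F1 score = 2·TP/(2·TP+FP+FN) on pooled counts = 0.6523 (equals overall accuracy in single-label multiclass).

0.6523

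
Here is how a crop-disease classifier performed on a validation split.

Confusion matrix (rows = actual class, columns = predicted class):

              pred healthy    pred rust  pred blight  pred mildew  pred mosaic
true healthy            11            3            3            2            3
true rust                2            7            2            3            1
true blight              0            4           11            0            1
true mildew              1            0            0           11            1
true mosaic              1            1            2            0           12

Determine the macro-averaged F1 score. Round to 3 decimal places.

0.635

Per-class F1 score (2·TP/(2·TP+FP+FN)):
  healthy: TP=11, FP=2+0+1+1=4, FN=3+3+2+3=11 → 22/37 = 0.5946
  rust: TP=7, FP=3+4+0+1=8, FN=2+2+3+1=8 → 14/30 = 0.4667
  blight: TP=11, FP=3+2+0+2=7, FN=0+4+0+1=5 → 22/34 = 0.6471
  mildew: TP=11, FP=2+3+0+0=5, FN=1+0+0+1=2 → 22/29 = 0.7586
  mosaic: TP=12, FP=3+1+1+1=6, FN=1+1+2+0=4 → 24/34 = 0.7059
Macro-F1 score = mean = (0.5946 + 0.4667 + 0.6471 + 0.7586 + 0.7059) / 5 = 0.635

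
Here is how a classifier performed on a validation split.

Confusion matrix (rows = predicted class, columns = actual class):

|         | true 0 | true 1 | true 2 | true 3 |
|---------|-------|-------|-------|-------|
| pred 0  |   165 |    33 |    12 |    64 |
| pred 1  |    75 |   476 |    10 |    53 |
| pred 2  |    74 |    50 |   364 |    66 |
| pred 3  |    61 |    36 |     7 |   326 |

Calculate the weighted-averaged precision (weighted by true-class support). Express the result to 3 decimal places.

Per-class precision (TP/(TP+FP)):
  0: TP=165, FP=33+12+64=109 → 165/274 = 0.6022
  1: TP=476, FP=75+10+53=138 → 476/614 = 0.7752
  2: TP=364, FP=74+50+66=190 → 364/554 = 0.6570
  3: TP=326, FP=61+36+7=104 → 326/430 = 0.7581
Weighted-precision = Σ (supportᵢ/N)·precisionᵢ with N=1872: (375/1872)·0.6022 + (595/1872)·0.7752 + (393/1872)·0.6570 + (509/1872)·0.7581 = 0.711

0.711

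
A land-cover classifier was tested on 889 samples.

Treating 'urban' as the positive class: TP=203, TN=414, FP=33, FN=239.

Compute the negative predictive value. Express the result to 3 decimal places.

NPV = TN/(TN+FN) = 414/(414+239) = 0.634

0.634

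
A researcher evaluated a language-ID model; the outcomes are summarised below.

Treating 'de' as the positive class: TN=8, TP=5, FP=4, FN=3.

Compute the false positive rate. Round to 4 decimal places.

0.3333

FPR = FP/(FP+TN) = 4/(4+8) = 0.3333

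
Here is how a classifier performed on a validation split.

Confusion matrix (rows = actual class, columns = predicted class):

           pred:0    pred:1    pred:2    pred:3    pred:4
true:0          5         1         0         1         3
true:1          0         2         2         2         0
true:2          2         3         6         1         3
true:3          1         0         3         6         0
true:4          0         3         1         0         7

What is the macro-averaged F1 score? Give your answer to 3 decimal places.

0.490

Per-class F1 score (2·TP/(2·TP+FP+FN)):
  0: TP=5, FP=0+2+1+0=3, FN=1+0+1+3=5 → 10/18 = 0.5556
  1: TP=2, FP=1+3+0+3=7, FN=0+2+2+0=4 → 4/15 = 0.2667
  2: TP=6, FP=0+2+3+1=6, FN=2+3+1+3=9 → 12/27 = 0.4444
  3: TP=6, FP=1+2+1+0=4, FN=1+0+3+0=4 → 12/20 = 0.6000
  4: TP=7, FP=3+0+3+0=6, FN=0+3+1+0=4 → 14/24 = 0.5833
Macro-F1 score = mean = (0.5556 + 0.2667 + 0.4444 + 0.6000 + 0.5833) / 5 = 0.490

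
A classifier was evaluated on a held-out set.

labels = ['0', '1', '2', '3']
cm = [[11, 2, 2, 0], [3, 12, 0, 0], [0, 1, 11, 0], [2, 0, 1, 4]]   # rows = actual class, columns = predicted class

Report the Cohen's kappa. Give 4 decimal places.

Observed agreement pₒ = trace/N = 38/49 = 0.77551
Expected agreement pₑ = Σ (rowᵢ·colᵢ)/N² = (15·16 + 15·15 + 12·14 + 7·4)/49² = 0.27530
κ = (pₒ − pₑ)/(1 − pₑ) = (0.77551 − 0.27530)/(1 − 0.27530) = 0.6902

0.6902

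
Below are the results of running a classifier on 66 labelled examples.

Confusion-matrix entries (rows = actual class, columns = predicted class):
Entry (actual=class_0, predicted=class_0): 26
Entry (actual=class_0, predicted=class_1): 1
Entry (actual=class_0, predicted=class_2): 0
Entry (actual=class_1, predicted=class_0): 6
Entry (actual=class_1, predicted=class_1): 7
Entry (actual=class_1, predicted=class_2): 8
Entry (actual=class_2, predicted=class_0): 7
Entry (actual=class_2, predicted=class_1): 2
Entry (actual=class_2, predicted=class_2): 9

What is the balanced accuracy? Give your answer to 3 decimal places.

0.599

Balanced accuracy = mean of per-class recall.
  class_0: recall = 26/27 = 0.9630
  class_1: recall = 7/21 = 0.3333
  class_2: recall = 9/18 = 0.5000
Mean = (0.9630 + 0.3333 + 0.5000) / 3 = 0.599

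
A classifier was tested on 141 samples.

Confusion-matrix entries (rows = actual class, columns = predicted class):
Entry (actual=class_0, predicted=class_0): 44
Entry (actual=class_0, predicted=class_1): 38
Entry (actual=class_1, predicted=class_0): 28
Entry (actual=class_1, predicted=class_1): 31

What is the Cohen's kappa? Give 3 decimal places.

Observed agreement pₒ = trace/N = 75/141 = 0.5319
Expected agreement pₑ = Σ (rowᵢ·colᵢ)/N² = (82·72 + 59·69)/141² = 0.5017
κ = (pₒ − pₑ)/(1 − pₑ) = (0.5319 − 0.5017)/(1 − 0.5017) = 0.061

0.061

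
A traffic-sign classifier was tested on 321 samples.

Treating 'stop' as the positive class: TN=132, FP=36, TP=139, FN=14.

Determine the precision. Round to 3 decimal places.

Precision = TP/(TP+FP) = 139/(139+36) = 139/175 = 0.794

0.794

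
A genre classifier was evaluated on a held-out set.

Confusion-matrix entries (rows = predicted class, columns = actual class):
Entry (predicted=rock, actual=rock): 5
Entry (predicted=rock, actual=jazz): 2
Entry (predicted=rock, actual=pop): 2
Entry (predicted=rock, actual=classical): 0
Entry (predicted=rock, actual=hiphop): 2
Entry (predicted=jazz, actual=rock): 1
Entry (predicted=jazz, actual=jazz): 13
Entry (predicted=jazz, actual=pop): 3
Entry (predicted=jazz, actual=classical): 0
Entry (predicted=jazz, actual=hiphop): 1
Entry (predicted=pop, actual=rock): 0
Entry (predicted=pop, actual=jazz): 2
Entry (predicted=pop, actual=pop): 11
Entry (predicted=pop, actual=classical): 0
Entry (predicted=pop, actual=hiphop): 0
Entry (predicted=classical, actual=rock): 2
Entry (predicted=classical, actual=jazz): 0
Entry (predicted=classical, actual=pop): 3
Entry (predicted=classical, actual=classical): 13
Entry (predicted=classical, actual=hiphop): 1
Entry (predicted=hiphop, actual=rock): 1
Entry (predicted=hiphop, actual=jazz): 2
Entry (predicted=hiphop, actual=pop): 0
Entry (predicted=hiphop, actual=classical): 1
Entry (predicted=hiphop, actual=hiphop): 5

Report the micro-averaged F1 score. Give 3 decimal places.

Micro-averaging pools counts across classes: ΣTP=47, ΣFP=23, ΣFN=23.
Micro-F1 score = 2·TP/(2·TP+FP+FN) on pooled counts = 0.671 (equals overall accuracy in single-label multiclass).

0.671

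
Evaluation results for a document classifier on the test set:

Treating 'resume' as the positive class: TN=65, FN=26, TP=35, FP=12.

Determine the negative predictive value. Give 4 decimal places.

0.7143

NPV = TN/(TN+FN) = 65/(65+26) = 0.7143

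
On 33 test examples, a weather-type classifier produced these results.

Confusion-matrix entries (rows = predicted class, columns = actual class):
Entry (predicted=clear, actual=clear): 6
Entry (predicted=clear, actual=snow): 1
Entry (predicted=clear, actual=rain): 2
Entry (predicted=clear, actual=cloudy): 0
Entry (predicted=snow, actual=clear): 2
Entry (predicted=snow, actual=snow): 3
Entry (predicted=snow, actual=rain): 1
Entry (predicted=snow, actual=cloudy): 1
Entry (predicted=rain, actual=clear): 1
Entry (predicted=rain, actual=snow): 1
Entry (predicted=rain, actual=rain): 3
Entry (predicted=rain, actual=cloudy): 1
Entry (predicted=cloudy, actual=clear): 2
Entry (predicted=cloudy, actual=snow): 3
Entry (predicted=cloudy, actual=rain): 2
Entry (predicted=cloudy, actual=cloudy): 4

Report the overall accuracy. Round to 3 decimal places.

Accuracy = trace / total = (6+3+3+4=16) / 33 = 16/33 = 0.485

0.485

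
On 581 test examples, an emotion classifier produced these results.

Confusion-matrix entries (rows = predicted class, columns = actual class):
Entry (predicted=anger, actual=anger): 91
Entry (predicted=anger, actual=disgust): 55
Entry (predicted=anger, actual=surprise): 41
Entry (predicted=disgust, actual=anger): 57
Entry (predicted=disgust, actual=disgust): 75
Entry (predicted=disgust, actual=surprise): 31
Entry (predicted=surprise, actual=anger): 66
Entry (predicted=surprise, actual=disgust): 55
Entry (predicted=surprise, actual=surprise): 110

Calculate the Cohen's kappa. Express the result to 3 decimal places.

0.214

Observed agreement pₒ = trace/N = 276/581 = 0.4750
Expected agreement pₑ = Σ (rowᵢ·colᵢ)/N² = (214·187 + 185·163 + 182·231)/581² = 0.3324
κ = (pₒ − pₑ)/(1 − pₑ) = (0.4750 − 0.3324)/(1 − 0.3324) = 0.214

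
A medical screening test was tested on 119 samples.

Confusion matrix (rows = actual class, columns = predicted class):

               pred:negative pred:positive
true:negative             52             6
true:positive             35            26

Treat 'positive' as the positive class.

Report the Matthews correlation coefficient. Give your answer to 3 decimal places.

0.364

MCC = (TP·TN − FP·FN) / √((TP+FP)(TP+FN)(TN+FP)(TN+FN))
Numerator = 26·52 − 6·35 = 1142
Denominator = √(32·61·58·87) = √9849792 = 3138.4378
MCC = 1142 / 3138.4378 = 0.364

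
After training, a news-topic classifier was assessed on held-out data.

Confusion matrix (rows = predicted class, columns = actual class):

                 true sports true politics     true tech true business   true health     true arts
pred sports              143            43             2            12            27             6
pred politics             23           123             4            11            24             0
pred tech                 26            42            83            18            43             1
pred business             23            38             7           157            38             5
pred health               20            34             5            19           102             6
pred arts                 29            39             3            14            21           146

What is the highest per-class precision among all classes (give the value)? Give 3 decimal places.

0.665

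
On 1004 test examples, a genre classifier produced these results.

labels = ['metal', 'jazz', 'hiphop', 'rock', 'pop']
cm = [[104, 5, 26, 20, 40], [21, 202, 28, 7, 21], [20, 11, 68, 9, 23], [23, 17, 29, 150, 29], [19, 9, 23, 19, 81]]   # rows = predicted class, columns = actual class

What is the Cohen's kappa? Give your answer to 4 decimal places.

0.4996

Observed agreement pₒ = trace/N = 605/1004 = 0.60259
Expected agreement pₑ = Σ (rowᵢ·colᵢ)/N² = (187·195 + 244·279 + 174·131 + 205·248 + 194·151)/1004² = 0.20582
κ = (pₒ − pₑ)/(1 − pₑ) = (0.60259 − 0.20582)/(1 − 0.20582) = 0.4996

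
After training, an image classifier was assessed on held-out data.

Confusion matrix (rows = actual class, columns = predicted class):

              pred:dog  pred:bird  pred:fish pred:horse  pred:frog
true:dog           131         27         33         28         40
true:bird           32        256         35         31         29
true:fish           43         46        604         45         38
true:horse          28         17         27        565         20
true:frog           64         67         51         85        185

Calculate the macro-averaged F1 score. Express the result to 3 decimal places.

Per-class F1 score (2·TP/(2·TP+FP+FN)):
  dog: TP=131, FP=32+43+28+64=167, FN=27+33+28+40=128 → 262/557 = 0.4704
  bird: TP=256, FP=27+46+17+67=157, FN=32+35+31+29=127 → 512/796 = 0.6432
  fish: TP=604, FP=33+35+27+51=146, FN=43+46+45+38=172 → 1208/1526 = 0.7916
  horse: TP=565, FP=28+31+45+85=189, FN=28+17+27+20=92 → 1130/1411 = 0.8009
  frog: TP=185, FP=40+29+38+20=127, FN=64+67+51+85=267 → 370/764 = 0.4843
Macro-F1 score = mean = (0.4704 + 0.6432 + 0.7916 + 0.8009 + 0.4843) / 5 = 0.638

0.638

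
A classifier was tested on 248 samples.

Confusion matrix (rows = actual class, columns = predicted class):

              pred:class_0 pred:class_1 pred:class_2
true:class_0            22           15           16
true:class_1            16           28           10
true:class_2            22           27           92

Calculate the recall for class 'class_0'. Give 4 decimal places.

One-vs-rest for 'class_0': TP = diagonal; FP = other classes predicted 'class_0'; FN = 'class_0' predicted as other.
recall = TP/(TP+FN).
class_0: TP=22, FN=15+16=31 → 22/53 = 0.41509

0.4151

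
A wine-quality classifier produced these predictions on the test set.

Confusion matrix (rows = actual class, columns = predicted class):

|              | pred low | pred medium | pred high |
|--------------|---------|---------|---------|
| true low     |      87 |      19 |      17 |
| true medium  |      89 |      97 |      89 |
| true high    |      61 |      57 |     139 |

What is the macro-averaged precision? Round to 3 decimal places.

Per-class precision (TP/(TP+FP)):
  low: TP=87, FP=89+61=150 → 87/237 = 0.3671
  medium: TP=97, FP=19+57=76 → 97/173 = 0.5607
  high: TP=139, FP=17+89=106 → 139/245 = 0.5673
Macro-precision = mean = (0.3671 + 0.5607 + 0.5673) / 3 = 0.498

0.498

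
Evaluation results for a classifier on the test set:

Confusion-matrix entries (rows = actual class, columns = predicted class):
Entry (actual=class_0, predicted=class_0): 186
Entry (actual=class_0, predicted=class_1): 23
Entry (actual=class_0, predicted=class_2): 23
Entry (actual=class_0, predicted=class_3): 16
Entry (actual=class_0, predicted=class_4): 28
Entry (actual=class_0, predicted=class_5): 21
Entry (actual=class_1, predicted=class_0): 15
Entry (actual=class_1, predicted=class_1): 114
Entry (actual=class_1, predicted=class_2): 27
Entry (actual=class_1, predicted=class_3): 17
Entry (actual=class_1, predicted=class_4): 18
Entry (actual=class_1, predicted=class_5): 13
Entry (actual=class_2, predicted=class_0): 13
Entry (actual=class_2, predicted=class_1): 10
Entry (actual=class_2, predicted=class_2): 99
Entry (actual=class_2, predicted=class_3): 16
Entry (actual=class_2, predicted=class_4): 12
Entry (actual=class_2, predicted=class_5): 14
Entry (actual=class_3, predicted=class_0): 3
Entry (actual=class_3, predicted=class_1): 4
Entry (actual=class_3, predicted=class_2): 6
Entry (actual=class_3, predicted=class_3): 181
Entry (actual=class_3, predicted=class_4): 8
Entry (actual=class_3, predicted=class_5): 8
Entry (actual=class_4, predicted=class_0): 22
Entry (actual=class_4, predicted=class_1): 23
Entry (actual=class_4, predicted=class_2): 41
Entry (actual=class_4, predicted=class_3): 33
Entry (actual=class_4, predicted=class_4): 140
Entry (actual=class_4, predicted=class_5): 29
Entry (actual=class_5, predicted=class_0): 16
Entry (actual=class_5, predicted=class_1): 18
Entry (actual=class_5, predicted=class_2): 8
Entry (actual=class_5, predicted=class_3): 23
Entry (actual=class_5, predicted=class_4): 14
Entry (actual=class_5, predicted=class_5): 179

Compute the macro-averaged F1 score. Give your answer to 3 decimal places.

0.626

Per-class F1 score (2·TP/(2·TP+FP+FN)):
  class_0: TP=186, FP=15+13+3+22+16=69, FN=23+23+16+28+21=111 → 372/552 = 0.6739
  class_1: TP=114, FP=23+10+4+23+18=78, FN=15+27+17+18+13=90 → 228/396 = 0.5758
  class_2: TP=99, FP=23+27+6+41+8=105, FN=13+10+16+12+14=65 → 198/368 = 0.5380
  class_3: TP=181, FP=16+17+16+33+23=105, FN=3+4+6+8+8=29 → 362/496 = 0.7298
  class_4: TP=140, FP=28+18+12+8+14=80, FN=22+23+41+33+29=148 → 280/508 = 0.5512
  class_5: TP=179, FP=21+13+14+8+29=85, FN=16+18+8+23+14=79 → 358/522 = 0.6858
Macro-F1 score = mean = (0.6739 + 0.5758 + 0.5380 + 0.7298 + 0.5512 + 0.6858) / 6 = 0.626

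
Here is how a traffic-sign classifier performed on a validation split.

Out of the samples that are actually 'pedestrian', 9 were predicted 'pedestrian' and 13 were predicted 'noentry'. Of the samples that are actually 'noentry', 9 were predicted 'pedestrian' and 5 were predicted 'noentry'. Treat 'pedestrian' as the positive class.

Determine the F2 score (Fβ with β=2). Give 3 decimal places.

0.425

Fβ = (1+β²)·TP / ((1+β²)·TP + β²·FN + FP), with β²=4
= 5·9 / (5·9 + 4·13 + 9) = 0.425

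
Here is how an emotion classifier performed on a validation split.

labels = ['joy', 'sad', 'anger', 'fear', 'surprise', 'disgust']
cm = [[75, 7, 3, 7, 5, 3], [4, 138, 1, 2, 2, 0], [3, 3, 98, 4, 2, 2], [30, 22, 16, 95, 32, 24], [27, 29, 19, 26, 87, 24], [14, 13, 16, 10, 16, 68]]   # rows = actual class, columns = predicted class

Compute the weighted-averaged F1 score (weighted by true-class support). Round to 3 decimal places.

Per-class F1 score (2·TP/(2·TP+FP+FN)):
  joy: TP=75, FP=4+3+30+27+14=78, FN=7+3+7+5+3=25 → 150/253 = 0.5929
  sad: TP=138, FP=7+3+22+29+13=74, FN=4+1+2+2+0=9 → 276/359 = 0.7688
  anger: TP=98, FP=3+1+16+19+16=55, FN=3+3+4+2+2=14 → 196/265 = 0.7396
  fear: TP=95, FP=7+2+4+26+10=49, FN=30+22+16+32+24=124 → 190/363 = 0.5234
  surprise: TP=87, FP=5+2+2+32+16=57, FN=27+29+19+26+24=125 → 174/356 = 0.4888
  disgust: TP=68, FP=3+0+2+24+24=53, FN=14+13+16+10+16=69 → 136/258 = 0.5271
Weighted-F1 score = Σ (supportᵢ/N)·F1 scoreᵢ with N=927: (100/927)·0.5929 + (147/927)·0.7688 + (112/927)·0.7396 + (219/927)·0.5234 + (212/927)·0.4888 + (137/927)·0.5271 = 0.589

0.589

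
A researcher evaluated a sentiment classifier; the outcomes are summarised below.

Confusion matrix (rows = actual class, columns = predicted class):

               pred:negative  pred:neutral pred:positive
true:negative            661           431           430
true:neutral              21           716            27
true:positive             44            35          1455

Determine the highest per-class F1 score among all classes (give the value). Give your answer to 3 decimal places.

Per-class F1 score (2·TP/(2·TP+FP+FN)):
  negative: TP=661, FP=21+44=65, FN=431+430=861 → 1322/2248 = 0.5881
  neutral: TP=716, FP=431+35=466, FN=21+27=48 → 1432/1946 = 0.7359
  positive: TP=1455, FP=430+27=457, FN=44+35=79 → 2910/3446 = 0.8445
Highest is class 'positive' with F1 score = 0.844.

0.844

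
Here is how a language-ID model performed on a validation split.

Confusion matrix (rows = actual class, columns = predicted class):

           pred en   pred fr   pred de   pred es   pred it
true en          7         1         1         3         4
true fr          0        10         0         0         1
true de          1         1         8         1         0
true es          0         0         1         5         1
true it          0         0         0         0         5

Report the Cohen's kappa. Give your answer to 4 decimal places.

0.6272

Observed agreement pₒ = trace/N = 35/50 = 0.70000
Expected agreement pₑ = Σ (rowᵢ·colᵢ)/N² = (16·8 + 11·12 + 11·10 + 7·9 + 5·11)/50² = 0.19520
κ = (pₒ − pₑ)/(1 − pₑ) = (0.70000 − 0.19520)/(1 − 0.19520) = 0.6272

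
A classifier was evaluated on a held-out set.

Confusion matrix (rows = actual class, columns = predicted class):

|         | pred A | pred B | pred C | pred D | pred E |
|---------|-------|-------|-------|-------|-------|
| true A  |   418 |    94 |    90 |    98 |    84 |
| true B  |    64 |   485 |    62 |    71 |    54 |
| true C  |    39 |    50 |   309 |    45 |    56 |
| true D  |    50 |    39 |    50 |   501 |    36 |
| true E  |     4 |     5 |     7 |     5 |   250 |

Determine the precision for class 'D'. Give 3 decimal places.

0.696

precision = TP/(TP+FP).
D: TP=501, FP=98+71+45+5=219 → 501/720 = 0.6958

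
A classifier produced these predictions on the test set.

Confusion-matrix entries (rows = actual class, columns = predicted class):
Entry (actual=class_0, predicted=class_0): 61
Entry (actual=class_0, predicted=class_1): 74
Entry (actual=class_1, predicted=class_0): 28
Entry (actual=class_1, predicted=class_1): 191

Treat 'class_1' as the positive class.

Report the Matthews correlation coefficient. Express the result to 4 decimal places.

0.3628

MCC = (TP·TN − FP·FN) / √((TP+FP)(TP+FN)(TN+FP)(TN+FN))
Numerator = 191·61 − 74·28 = 9579
Denominator = √(265·219·135·89) = √697290525 = 26406.2592
MCC = 9579 / 26406.2592 = 0.3628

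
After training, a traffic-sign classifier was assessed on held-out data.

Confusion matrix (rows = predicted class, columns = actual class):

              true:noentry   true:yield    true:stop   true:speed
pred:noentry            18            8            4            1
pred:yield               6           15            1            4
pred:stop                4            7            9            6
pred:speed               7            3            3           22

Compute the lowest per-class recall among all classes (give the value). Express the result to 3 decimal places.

0.455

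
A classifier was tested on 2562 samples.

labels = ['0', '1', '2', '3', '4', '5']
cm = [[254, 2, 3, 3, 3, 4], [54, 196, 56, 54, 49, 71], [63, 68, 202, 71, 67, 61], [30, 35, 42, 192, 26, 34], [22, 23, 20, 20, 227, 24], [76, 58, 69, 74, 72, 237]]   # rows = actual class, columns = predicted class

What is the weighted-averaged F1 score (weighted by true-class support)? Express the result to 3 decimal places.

Per-class F1 score (2·TP/(2·TP+FP+FN)):
  0: TP=254, FP=54+63+30+22+76=245, FN=2+3+3+3+4=15 → 508/768 = 0.6615
  1: TP=196, FP=2+68+35+23+58=186, FN=54+56+54+49+71=284 → 392/862 = 0.4548
  2: TP=202, FP=3+56+42+20+69=190, FN=63+68+71+67+61=330 → 404/924 = 0.4372
  3: TP=192, FP=3+54+71+20+74=222, FN=30+35+42+26+34=167 → 384/773 = 0.4968
  4: TP=227, FP=3+49+67+26+72=217, FN=22+23+20+20+24=109 → 454/780 = 0.5821
  5: TP=237, FP=4+71+61+34+24=194, FN=76+58+69+74+72=349 → 474/1017 = 0.4661
Weighted-F1 score = Σ (supportᵢ/N)·F1 scoreᵢ with N=2562: (269/2562)·0.6615 + (480/2562)·0.4548 + (532/2562)·0.4372 + (359/2562)·0.4968 + (336/2562)·0.5821 + (586/2562)·0.4661 = 0.498

0.498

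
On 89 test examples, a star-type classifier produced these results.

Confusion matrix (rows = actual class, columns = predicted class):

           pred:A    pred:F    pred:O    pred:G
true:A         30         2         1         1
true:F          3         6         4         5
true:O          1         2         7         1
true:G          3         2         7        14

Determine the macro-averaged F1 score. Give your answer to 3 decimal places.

0.577

Per-class F1 score (2·TP/(2·TP+FP+FN)):
  A: TP=30, FP=3+1+3=7, FN=2+1+1=4 → 60/71 = 0.8451
  F: TP=6, FP=2+2+2=6, FN=3+4+5=12 → 12/30 = 0.4000
  O: TP=7, FP=1+4+7=12, FN=1+2+1=4 → 14/30 = 0.4667
  G: TP=14, FP=1+5+1=7, FN=3+2+7=12 → 28/47 = 0.5957
Macro-F1 score = mean = (0.8451 + 0.4000 + 0.4667 + 0.5957) / 4 = 0.577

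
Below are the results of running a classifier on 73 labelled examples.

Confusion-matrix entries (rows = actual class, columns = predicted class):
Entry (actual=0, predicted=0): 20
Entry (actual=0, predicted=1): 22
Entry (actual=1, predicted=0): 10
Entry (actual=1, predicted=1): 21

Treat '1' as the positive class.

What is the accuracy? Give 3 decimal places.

Accuracy = (TP+TN)/N = (21+20)/73 = 0.562

0.562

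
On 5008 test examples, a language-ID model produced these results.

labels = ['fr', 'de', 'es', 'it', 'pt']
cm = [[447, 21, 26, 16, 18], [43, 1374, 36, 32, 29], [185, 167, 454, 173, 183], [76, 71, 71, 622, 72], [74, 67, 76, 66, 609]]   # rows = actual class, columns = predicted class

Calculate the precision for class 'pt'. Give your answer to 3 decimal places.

0.668

Treat 'pt' as positive and all other classes as negative.
precision = TP/(TP+FP).
pt: TP=609, FP=18+29+183+72=302 → 609/911 = 0.6685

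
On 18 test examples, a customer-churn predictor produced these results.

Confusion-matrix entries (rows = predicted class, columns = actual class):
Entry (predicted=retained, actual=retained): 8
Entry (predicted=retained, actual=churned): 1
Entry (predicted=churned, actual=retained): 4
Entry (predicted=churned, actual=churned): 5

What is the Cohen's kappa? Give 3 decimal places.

Observed agreement pₒ = trace/N = 13/18 = 0.7222
Expected agreement pₑ = Σ (rowᵢ·colᵢ)/N² = (12·9 + 6·9)/18² = 0.5000
κ = (pₒ − pₑ)/(1 − pₑ) = (0.7222 − 0.5000)/(1 − 0.5000) = 0.444

0.444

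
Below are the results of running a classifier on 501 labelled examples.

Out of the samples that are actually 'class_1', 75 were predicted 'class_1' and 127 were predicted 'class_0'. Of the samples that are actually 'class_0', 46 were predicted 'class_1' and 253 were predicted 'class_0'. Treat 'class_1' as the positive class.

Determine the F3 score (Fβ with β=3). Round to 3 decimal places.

0.387

Fβ = (1+β²)·TP / ((1+β²)·TP + β²·FN + FP), with β²=9
= 10·75 / (10·75 + 9·127 + 46) = 0.387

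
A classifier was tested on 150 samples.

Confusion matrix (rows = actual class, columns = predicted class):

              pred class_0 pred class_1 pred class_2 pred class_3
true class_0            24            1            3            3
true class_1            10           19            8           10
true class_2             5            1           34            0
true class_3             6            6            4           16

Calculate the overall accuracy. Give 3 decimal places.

0.620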